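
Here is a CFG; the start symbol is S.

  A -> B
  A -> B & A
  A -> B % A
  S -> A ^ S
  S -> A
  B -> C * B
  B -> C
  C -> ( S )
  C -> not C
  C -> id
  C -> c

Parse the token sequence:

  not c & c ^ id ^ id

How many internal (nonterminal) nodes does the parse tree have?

[S [A [B [C not [C c]]] & [A [B [C c]]]] ^ [S [A [B [C id]]] ^ [S [A [B [C id]]]]]]

16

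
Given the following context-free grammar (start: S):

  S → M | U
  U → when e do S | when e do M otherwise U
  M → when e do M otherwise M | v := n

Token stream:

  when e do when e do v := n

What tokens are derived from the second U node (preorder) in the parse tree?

[S [U when e do [S [U when e do [S [M v := n]]]]]]

when e do v := n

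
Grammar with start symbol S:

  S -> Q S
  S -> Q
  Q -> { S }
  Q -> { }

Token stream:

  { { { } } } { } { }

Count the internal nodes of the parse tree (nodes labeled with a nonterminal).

[S [Q { [S [Q { [S [Q { }]] }]] }] [S [Q { }] [S [Q { }]]]]

10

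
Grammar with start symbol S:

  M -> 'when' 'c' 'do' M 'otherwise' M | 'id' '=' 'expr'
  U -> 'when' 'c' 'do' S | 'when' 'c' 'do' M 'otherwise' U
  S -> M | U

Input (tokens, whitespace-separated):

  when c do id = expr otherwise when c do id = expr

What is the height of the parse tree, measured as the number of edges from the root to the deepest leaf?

5

[S [U when c do [M id = expr] otherwise [U when c do [S [M id = expr]]]]]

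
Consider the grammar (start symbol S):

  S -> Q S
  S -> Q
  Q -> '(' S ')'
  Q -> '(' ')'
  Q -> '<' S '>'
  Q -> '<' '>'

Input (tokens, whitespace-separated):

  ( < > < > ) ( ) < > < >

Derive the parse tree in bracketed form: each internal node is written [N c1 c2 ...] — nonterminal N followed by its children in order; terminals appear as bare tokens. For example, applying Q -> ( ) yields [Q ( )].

S
Q S
( S ) S
( Q S ) S
( < > S ) S
( < > Q ) S
( < > < > ) S
( < > < > ) Q S
( < > < > ) ( ) S
( < > < > ) ( ) Q S
( < > < > ) ( ) < > S
( < > < > ) ( ) < > Q
( < > < > ) ( ) < > < >

[S [Q ( [S [Q < >] [S [Q < >]]] )] [S [Q ( )] [S [Q < >] [S [Q < >]]]]]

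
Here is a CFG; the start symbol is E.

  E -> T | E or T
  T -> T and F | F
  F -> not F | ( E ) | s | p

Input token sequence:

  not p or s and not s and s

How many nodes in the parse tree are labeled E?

[E [E [T [F not [F p]]]] or [T [T [T [F s]] and [F not [F s]]] and [F s]]]

2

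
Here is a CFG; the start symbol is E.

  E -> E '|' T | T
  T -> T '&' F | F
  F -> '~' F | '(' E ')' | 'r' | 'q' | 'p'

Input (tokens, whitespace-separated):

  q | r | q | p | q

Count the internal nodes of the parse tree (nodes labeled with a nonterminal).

[E [E [E [E [E [T [F q]]] | [T [F r]]] | [T [F q]]] | [T [F p]]] | [T [F q]]]

15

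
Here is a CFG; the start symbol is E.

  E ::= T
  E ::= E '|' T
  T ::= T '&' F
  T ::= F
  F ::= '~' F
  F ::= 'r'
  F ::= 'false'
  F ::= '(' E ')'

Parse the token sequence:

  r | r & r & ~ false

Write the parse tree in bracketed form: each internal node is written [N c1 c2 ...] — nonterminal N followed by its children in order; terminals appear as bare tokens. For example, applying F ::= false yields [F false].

E
E | T
T | T
F | T
r | T
r | T & F
r | T & F & F
r | F & F & F
r | r & F & F
r | r & r & F
r | r & r & ~ F
r | r & r & ~ false

[E [E [T [F r]]] | [T [T [T [F r]] & [F r]] & [F ~ [F false]]]]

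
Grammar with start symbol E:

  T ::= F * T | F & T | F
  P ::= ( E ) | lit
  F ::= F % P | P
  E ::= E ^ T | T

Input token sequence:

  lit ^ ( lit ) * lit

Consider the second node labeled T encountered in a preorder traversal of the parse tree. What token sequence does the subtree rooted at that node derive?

( lit ) * lit

[E [E [T [F [P lit]]]] ^ [T [F [P ( [E [T [F [P lit]]]] )]] * [T [F [P lit]]]]]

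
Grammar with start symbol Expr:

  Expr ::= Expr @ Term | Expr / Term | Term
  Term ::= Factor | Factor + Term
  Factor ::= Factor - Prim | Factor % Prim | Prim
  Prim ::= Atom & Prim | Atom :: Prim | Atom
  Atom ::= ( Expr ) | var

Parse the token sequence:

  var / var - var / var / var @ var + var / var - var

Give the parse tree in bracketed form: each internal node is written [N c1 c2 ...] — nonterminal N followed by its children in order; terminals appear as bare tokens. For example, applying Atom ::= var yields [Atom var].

[Expr [Expr [Expr [Expr [Expr [Expr [Term [Factor [Prim [Atom var]]]]] / [Term [Factor [Factor [Prim [Atom var]]] - [Prim [Atom var]]]]] / [Term [Factor [Prim [Atom var]]]]] / [Term [Factor [Prim [Atom var]]]]] @ [Term [Factor [Prim [Atom var]]] + [Term [Factor [Prim [Atom var]]]]]] / [Term [Factor [Factor [Prim [Atom var]]] - [Prim [Atom var]]]]]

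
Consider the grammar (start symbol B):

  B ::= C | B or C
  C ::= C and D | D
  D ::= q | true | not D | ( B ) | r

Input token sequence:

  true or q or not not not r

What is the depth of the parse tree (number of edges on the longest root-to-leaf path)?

[B [B [B [C [D true]]] or [C [D q]]] or [C [D not [D not [D not [D r]]]]]]

6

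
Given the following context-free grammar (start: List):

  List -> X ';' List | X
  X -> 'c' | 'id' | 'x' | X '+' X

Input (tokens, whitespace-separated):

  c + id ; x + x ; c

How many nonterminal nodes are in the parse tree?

[List [X [X c] + [X id]] ; [List [X [X x] + [X x]] ; [List [X c]]]]

10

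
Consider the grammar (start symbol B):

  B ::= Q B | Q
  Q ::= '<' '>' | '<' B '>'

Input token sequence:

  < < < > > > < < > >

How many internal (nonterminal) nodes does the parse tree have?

[B [Q < [B [Q < [B [Q < >]] >]] >] [B [Q < [B [Q < >]] >]]]

10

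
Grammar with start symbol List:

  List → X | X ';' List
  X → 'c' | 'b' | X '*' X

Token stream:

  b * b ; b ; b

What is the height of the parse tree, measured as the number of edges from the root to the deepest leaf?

[List [X [X b] * [X b]] ; [List [X b] ; [List [X b]]]]

4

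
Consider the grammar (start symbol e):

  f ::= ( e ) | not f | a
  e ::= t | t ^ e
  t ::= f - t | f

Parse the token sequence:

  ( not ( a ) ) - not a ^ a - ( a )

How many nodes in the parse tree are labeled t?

[e [t [f ( [e [t [f not [f ( [e [t [f a]]] )]]]] )] - [t [f not [f a]]]] ^ [e [t [f a] - [t [f ( [e [t [f a]]] )]]]]]

7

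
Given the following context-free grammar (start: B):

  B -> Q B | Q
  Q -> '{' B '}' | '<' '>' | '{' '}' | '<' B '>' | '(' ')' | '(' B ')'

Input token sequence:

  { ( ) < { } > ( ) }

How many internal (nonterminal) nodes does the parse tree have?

10

[B [Q { [B [Q ( )] [B [Q < [B [Q { }]] >] [B [Q ( )]]]] }]]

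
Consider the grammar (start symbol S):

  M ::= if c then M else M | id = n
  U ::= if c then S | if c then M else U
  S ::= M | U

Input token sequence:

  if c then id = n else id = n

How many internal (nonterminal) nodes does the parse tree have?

4

[S [M if c then [M id = n] else [M id = n]]]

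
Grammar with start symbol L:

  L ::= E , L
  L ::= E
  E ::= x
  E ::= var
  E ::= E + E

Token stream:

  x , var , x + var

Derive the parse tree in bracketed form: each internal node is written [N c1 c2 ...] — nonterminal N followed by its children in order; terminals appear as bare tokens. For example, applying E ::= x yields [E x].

L
E , L
x , L
x , E , L
x , var , L
x , var , E
x , var , E + E
x , var , x + E
x , var , x + var

[L [E x] , [L [E var] , [L [E [E x] + [E var]]]]]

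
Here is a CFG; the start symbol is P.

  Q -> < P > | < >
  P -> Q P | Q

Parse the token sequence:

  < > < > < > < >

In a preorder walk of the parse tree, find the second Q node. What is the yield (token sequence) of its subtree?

< >

[P [Q < >] [P [Q < >] [P [Q < >] [P [Q < >]]]]]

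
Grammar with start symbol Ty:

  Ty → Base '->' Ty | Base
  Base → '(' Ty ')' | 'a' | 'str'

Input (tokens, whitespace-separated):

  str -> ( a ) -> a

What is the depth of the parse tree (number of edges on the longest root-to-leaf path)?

5

[Ty [Base str] -> [Ty [Base ( [Ty [Base a]] )] -> [Ty [Base a]]]]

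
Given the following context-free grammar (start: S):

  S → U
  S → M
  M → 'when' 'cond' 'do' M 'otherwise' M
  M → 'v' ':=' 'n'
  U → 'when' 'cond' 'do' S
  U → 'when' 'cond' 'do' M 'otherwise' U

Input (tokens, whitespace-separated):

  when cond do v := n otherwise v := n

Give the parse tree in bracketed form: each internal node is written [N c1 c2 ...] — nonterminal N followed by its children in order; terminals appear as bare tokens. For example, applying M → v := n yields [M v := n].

S
M
when cond do M otherwise M
when cond do v := n otherwise M
when cond do v := n otherwise v := n

[S [M when cond do [M v := n] otherwise [M v := n]]]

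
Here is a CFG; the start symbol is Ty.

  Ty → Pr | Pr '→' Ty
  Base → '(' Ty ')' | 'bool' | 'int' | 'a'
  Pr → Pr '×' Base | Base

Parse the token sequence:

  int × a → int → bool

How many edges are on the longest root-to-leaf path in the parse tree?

5

[Ty [Pr [Pr [Base int]] × [Base a]] → [Ty [Pr [Base int]] → [Ty [Pr [Base bool]]]]]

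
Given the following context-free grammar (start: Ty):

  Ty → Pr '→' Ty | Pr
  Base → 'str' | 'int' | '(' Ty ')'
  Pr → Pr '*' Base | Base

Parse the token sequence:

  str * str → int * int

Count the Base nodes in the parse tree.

4

[Ty [Pr [Pr [Base str]] * [Base str]] → [Ty [Pr [Pr [Base int]] * [Base int]]]]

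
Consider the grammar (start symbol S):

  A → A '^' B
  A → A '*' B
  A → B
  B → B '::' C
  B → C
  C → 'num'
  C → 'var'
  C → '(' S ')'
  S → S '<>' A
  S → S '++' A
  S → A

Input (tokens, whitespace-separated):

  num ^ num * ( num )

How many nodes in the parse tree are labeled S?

2

[S [A [A [A [B [C num]]] ^ [B [C num]]] * [B [C ( [S [A [B [C num]]]] )]]]]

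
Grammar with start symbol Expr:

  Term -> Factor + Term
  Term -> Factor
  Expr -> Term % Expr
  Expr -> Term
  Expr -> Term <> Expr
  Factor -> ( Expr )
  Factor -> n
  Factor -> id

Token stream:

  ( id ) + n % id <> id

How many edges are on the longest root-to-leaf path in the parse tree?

6

[Expr [Term [Factor ( [Expr [Term [Factor id]]] )] + [Term [Factor n]]] % [Expr [Term [Factor id]] <> [Expr [Term [Factor id]]]]]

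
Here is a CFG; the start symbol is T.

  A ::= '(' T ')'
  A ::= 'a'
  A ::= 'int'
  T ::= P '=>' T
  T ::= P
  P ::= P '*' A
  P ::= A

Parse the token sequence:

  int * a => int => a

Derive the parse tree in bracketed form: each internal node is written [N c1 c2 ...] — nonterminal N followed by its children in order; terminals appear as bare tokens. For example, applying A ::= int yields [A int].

[T [P [P [A int]] * [A a]] => [T [P [A int]] => [T [P [A a]]]]]

T
P => T
P * A => T
A * A => T
int * A => T
int * a => T
int * a => P => T
int * a => A => T
int * a => int => T
int * a => int => P
int * a => int => A
int * a => int => a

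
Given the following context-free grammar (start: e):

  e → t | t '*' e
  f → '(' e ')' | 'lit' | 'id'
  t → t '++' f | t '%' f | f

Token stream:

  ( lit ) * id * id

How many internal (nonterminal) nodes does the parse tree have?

12

[e [t [f ( [e [t [f lit]]] )]] * [e [t [f id]] * [e [t [f id]]]]]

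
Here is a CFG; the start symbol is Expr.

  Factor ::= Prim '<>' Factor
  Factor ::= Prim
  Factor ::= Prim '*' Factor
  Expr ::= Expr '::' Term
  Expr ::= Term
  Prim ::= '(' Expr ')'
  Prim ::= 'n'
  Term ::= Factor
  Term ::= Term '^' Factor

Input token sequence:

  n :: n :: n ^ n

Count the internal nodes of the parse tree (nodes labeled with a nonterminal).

15

[Expr [Expr [Expr [Term [Factor [Prim n]]]] :: [Term [Factor [Prim n]]]] :: [Term [Term [Factor [Prim n]]] ^ [Factor [Prim n]]]]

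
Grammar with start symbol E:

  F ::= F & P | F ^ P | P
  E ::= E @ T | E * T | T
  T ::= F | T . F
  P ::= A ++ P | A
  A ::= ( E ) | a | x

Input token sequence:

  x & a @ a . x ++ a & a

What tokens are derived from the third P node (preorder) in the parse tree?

[E [E [T [F [F [P [A x]]] & [P [A a]]]]] @ [T [T [F [P [A a]]]] . [F [F [P [A x] ++ [P [A a]]]] & [P [A a]]]]]

a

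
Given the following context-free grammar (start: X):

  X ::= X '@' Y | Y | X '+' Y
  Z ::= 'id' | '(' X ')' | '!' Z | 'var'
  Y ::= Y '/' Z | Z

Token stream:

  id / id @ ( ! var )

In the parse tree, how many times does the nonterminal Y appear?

4

[X [X [Y [Y [Z id]] / [Z id]]] @ [Y [Z ( [X [Y [Z ! [Z var]]]] )]]]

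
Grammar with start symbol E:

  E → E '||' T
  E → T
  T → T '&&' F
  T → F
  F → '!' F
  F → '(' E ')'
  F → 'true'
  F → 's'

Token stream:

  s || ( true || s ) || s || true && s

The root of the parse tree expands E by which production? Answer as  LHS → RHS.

[E [E [E [E [T [F s]]] || [T [F ( [E [E [T [F true]]] || [T [F s]]] )]]] || [T [F s]]] || [T [T [F true]] && [F s]]]

E → E '||' T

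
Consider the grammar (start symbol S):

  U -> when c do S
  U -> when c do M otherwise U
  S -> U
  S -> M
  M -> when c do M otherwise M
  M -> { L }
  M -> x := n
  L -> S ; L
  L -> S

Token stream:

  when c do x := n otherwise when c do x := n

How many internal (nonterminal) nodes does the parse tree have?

[S [U when c do [M x := n] otherwise [U when c do [S [M x := n]]]]]

6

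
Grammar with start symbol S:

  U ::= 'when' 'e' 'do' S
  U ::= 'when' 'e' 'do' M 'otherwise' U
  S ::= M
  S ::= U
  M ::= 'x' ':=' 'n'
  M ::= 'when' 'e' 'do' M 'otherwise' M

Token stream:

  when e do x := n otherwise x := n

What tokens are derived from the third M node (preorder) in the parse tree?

x := n

[S [M when e do [M x := n] otherwise [M x := n]]]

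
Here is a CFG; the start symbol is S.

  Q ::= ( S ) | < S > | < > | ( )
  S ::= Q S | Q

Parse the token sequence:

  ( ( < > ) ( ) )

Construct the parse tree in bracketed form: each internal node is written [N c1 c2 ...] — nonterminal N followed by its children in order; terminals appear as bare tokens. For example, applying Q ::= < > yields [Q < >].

S
Q
( S )
( Q S )
( ( S ) S )
( ( Q ) S )
( ( < > ) S )
( ( < > ) Q )
( ( < > ) ( ) )

[S [Q ( [S [Q ( [S [Q < >]] )] [S [Q ( )]]] )]]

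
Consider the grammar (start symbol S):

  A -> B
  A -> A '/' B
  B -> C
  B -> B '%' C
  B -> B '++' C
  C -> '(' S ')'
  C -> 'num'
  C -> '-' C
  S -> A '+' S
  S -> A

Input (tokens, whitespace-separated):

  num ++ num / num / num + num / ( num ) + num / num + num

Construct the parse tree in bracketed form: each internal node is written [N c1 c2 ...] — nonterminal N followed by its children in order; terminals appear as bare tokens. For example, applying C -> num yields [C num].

[S [A [A [A [B [B [C num]] ++ [C num]]] / [B [C num]]] / [B [C num]]] + [S [A [A [B [C num]]] / [B [C ( [S [A [B [C num]]]] )]]] + [S [A [A [B [C num]]] / [B [C num]]] + [S [A [B [C num]]]]]]]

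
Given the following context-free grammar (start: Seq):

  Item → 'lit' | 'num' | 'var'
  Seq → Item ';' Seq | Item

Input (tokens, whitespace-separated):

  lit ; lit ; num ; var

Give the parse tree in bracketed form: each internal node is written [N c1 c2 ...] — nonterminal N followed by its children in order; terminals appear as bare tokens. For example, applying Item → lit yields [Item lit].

Seq
Item ; Seq
lit ; Seq
lit ; Item ; Seq
lit ; lit ; Seq
lit ; lit ; Item ; Seq
lit ; lit ; num ; Seq
lit ; lit ; num ; Item
lit ; lit ; num ; var

[Seq [Item lit] ; [Seq [Item lit] ; [Seq [Item num] ; [Seq [Item var]]]]]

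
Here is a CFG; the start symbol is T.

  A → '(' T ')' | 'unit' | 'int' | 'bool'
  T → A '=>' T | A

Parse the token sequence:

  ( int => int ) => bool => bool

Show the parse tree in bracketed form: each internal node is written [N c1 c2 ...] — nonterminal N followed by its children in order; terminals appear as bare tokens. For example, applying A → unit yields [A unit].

[T [A ( [T [A int] => [T [A int]]] )] => [T [A bool] => [T [A bool]]]]

T
A => T
( T ) => T
( A => T ) => T
( int => T ) => T
( int => A ) => T
( int => int ) => T
( int => int ) => A => T
( int => int ) => bool => T
( int => int ) => bool => A
( int => int ) => bool => bool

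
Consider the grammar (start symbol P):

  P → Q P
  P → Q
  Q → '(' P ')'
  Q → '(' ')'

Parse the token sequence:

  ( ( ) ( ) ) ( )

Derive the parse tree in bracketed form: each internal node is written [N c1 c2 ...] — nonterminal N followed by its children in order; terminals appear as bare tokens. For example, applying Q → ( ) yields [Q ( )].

P
Q P
( P ) P
( Q P ) P
( ( ) P ) P
( ( ) Q ) P
( ( ) ( ) ) P
( ( ) ( ) ) Q
( ( ) ( ) ) ( )

[P [Q ( [P [Q ( )] [P [Q ( )]]] )] [P [Q ( )]]]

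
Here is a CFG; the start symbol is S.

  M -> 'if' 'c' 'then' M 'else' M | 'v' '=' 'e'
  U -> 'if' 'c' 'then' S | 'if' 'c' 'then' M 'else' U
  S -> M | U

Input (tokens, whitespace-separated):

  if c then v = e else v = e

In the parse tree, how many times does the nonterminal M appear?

[S [M if c then [M v = e] else [M v = e]]]

3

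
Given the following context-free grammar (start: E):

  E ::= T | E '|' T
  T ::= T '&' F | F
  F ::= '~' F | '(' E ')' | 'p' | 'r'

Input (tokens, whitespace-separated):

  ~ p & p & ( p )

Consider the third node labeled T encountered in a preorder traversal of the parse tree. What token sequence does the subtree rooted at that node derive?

~ p

[E [T [T [T [F ~ [F p]]] & [F p]] & [F ( [E [T [F p]]] )]]]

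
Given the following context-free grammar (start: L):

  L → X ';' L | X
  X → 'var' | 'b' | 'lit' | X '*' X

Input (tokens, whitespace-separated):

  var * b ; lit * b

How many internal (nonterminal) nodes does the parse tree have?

[L [X [X var] * [X b]] ; [L [X [X lit] * [X b]]]]

8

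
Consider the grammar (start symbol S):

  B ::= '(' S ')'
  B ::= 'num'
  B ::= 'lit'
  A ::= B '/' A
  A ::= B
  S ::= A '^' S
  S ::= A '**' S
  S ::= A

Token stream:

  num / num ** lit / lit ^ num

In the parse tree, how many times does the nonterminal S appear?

[S [A [B num] / [A [B num]]] ** [S [A [B lit] / [A [B lit]]] ^ [S [A [B num]]]]]

3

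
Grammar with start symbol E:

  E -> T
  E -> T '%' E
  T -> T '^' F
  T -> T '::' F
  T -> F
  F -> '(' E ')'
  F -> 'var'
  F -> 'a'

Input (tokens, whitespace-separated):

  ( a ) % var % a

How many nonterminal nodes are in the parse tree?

[E [T [F ( [E [T [F a]]] )]] % [E [T [F var]] % [E [T [F a]]]]]

12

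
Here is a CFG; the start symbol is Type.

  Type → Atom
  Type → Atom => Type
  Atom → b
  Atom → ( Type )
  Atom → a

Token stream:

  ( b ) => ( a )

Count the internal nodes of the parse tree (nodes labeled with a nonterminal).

8

[Type [Atom ( [Type [Atom b]] )] => [Type [Atom ( [Type [Atom a]] )]]]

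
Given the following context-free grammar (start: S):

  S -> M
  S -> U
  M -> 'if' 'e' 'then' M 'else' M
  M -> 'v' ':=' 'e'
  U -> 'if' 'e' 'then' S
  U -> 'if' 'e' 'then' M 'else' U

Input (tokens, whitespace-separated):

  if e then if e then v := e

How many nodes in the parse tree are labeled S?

3

[S [U if e then [S [U if e then [S [M v := e]]]]]]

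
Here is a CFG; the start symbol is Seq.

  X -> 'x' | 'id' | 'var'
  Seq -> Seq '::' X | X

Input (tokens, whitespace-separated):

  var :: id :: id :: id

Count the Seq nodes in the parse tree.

4

[Seq [Seq [Seq [Seq [X var]] :: [X id]] :: [X id]] :: [X id]]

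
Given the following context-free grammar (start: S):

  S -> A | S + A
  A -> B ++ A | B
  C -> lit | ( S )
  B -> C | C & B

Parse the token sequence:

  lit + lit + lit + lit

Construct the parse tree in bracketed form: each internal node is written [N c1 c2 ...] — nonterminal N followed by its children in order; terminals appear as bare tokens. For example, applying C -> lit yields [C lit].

[S [S [S [S [A [B [C lit]]]] + [A [B [C lit]]]] + [A [B [C lit]]]] + [A [B [C lit]]]]

S
S + A
S + A + A
S + A + A + A
A + A + A + A
B + A + A + A
C + A + A + A
lit + A + A + A
lit + B + A + A
lit + C + A + A
lit + lit + A + A
lit + lit + B + A
lit + lit + C + A
lit + lit + lit + A
lit + lit + lit + B
lit + lit + lit + C
lit + lit + lit + lit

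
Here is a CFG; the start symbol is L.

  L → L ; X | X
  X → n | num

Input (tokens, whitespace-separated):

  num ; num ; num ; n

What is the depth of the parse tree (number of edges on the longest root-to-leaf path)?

5

[L [L [L [L [X num]] ; [X num]] ; [X num]] ; [X n]]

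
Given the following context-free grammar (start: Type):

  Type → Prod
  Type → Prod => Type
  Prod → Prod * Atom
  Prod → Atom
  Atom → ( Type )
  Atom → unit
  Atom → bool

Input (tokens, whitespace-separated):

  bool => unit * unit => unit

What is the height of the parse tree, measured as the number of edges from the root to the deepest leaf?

[Type [Prod [Atom bool]] => [Type [Prod [Prod [Atom unit]] * [Atom unit]] => [Type [Prod [Atom unit]]]]]

5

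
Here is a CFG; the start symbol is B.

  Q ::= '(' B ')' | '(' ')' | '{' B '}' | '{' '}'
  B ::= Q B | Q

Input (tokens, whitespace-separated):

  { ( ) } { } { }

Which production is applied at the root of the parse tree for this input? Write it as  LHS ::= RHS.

[B [Q { [B [Q ( )]] }] [B [Q { }] [B [Q { }]]]]

B ::= Q B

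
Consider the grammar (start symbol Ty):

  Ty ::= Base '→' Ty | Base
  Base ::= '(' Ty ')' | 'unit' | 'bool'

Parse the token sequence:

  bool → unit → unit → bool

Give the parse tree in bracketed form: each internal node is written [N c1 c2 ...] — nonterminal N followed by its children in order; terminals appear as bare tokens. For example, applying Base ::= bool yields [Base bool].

[Ty [Base bool] → [Ty [Base unit] → [Ty [Base unit] → [Ty [Base bool]]]]]

Ty
Base → Ty
bool → Ty
bool → Base → Ty
bool → unit → Ty
bool → unit → Base → Ty
bool → unit → unit → Ty
bool → unit → unit → Base
bool → unit → unit → bool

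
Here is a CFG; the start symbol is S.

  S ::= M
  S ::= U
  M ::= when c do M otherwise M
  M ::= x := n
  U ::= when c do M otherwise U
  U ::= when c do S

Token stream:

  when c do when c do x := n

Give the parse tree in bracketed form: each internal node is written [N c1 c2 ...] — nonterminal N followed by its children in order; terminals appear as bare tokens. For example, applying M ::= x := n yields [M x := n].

[S [U when c do [S [U when c do [S [M x := n]]]]]]

S
U
when c do S
when c do U
when c do when c do S
when c do when c do M
when c do when c do x := n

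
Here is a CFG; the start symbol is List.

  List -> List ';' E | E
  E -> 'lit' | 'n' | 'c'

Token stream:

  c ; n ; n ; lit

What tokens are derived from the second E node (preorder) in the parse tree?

[List [List [List [List [E c]] ; [E n]] ; [E n]] ; [E lit]]

n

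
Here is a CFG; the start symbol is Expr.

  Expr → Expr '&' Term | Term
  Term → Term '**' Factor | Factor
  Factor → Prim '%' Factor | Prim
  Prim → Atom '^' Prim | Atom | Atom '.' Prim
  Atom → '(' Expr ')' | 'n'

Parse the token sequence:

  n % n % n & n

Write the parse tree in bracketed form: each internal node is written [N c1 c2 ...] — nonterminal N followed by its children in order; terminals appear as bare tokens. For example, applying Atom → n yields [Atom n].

Expr
Expr & Term
Term & Term
Factor & Term
Prim % Factor & Term
Atom % Factor & Term
n % Factor & Term
n % Prim % Factor & Term
n % Atom % Factor & Term
n % n % Factor & Term
n % n % Prim & Term
n % n % Atom & Term
n % n % n & Term
n % n % n & Factor
n % n % n & Prim
n % n % n & Atom
n % n % n & n

[Expr [Expr [Term [Factor [Prim [Atom n]] % [Factor [Prim [Atom n]] % [Factor [Prim [Atom n]]]]]]] & [Term [Factor [Prim [Atom n]]]]]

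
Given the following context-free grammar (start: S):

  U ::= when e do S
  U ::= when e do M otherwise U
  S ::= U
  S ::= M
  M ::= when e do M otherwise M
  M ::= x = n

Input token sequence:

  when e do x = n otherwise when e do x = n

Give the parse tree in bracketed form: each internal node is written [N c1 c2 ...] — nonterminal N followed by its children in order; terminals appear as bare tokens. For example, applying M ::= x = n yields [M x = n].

[S [U when e do [M x = n] otherwise [U when e do [S [M x = n]]]]]

S
U
when e do M otherwise U
when e do x = n otherwise U
when e do x = n otherwise when e do S
when e do x = n otherwise when e do M
when e do x = n otherwise when e do x = n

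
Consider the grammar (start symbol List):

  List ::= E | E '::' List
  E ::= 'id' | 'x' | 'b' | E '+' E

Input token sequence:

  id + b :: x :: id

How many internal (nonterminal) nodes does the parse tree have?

[List [E [E id] + [E b]] :: [List [E x] :: [List [E id]]]]

8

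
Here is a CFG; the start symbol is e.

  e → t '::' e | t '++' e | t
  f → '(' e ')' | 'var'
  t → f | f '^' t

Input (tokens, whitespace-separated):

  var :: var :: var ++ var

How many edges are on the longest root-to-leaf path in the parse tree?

[e [t [f var]] :: [e [t [f var]] :: [e [t [f var]] ++ [e [t [f var]]]]]]

6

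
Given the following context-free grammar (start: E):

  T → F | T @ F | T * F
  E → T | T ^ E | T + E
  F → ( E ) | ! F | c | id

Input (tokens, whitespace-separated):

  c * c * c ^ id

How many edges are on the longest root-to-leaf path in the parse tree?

5

[E [T [T [T [F c]] * [F c]] * [F c]] ^ [E [T [F id]]]]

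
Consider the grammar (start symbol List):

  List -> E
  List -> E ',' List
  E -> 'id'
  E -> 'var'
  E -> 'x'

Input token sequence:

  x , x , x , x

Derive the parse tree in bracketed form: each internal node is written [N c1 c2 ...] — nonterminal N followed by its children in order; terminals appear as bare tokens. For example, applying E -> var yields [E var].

[List [E x] , [List [E x] , [List [E x] , [List [E x]]]]]

List
E , List
x , List
x , E , List
x , x , List
x , x , E , List
x , x , x , List
x , x , x , E
x , x , x , x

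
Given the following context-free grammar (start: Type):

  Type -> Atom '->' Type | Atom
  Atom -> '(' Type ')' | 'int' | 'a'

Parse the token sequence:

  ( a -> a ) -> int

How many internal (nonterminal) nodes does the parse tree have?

[Type [Atom ( [Type [Atom a] -> [Type [Atom a]]] )] -> [Type [Atom int]]]

8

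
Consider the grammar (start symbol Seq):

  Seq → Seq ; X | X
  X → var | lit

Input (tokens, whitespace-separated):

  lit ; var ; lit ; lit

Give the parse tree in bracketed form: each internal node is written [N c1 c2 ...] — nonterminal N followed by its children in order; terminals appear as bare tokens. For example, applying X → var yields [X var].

[Seq [Seq [Seq [Seq [X lit]] ; [X var]] ; [X lit]] ; [X lit]]

Seq
Seq ; X
Seq ; X ; X
Seq ; X ; X ; X
X ; X ; X ; X
lit ; X ; X ; X
lit ; var ; X ; X
lit ; var ; lit ; X
lit ; var ; lit ; lit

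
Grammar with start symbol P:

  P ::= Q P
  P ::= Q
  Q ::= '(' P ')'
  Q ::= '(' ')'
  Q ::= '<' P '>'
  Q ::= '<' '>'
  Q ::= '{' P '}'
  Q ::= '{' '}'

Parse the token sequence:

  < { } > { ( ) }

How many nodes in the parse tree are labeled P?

4

[P [Q < [P [Q { }]] >] [P [Q { [P [Q ( )]] }]]]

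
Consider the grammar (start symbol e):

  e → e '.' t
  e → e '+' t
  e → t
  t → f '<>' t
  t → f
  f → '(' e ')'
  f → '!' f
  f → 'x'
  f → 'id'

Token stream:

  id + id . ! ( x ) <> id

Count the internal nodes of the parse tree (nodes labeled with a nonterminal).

15

[e [e [e [t [f id]]] + [t [f id]]] . [t [f ! [f ( [e [t [f x]]] )]] <> [t [f id]]]]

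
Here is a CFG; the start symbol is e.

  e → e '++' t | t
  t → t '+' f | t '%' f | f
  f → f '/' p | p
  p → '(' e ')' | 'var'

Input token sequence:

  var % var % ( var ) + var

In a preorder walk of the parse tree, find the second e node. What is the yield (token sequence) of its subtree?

[e [t [t [t [t [f [p var]]] % [f [p var]]] % [f [p ( [e [t [f [p var]]]] )]]] + [f [p var]]]]

var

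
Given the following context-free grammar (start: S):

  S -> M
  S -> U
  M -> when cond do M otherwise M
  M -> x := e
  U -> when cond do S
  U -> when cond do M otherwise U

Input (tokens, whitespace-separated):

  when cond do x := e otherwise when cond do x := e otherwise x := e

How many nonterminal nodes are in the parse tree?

6

[S [M when cond do [M x := e] otherwise [M when cond do [M x := e] otherwise [M x := e]]]]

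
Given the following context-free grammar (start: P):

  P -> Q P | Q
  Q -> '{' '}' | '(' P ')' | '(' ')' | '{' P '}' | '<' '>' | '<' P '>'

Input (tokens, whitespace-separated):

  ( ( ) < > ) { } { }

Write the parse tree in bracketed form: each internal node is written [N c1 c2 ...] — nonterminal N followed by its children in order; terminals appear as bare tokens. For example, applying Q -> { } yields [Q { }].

[P [Q ( [P [Q ( )] [P [Q < >]]] )] [P [Q { }] [P [Q { }]]]]

P
Q P
( P ) P
( Q P ) P
( ( ) P ) P
( ( ) Q ) P
( ( ) < > ) P
( ( ) < > ) Q P
( ( ) < > ) { } P
( ( ) < > ) { } Q
( ( ) < > ) { } { }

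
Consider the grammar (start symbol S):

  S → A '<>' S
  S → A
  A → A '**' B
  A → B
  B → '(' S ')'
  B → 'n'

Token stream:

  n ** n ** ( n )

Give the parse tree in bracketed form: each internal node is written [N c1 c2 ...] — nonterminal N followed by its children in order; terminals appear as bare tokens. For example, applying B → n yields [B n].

S
A
A ** B
A ** B ** B
B ** B ** B
n ** B ** B
n ** n ** B
n ** n ** ( S )
n ** n ** ( A )
n ** n ** ( B )
n ** n ** ( n )

[S [A [A [A [B n]] ** [B n]] ** [B ( [S [A [B n]]] )]]]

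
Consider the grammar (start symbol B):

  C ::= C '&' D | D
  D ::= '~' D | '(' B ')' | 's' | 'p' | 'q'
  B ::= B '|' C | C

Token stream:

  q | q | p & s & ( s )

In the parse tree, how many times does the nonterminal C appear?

6

[B [B [B [C [D q]]] | [C [D q]]] | [C [C [C [D p]] & [D s]] & [D ( [B [C [D s]]] )]]]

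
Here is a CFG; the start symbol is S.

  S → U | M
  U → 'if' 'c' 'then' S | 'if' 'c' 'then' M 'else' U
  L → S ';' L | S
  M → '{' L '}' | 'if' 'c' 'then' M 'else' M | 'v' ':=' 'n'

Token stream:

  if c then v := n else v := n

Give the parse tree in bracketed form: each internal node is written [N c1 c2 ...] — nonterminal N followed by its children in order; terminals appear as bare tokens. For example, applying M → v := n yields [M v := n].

[S [M if c then [M v := n] else [M v := n]]]

S
M
if c then M else M
if c then v := n else M
if c then v := n else v := n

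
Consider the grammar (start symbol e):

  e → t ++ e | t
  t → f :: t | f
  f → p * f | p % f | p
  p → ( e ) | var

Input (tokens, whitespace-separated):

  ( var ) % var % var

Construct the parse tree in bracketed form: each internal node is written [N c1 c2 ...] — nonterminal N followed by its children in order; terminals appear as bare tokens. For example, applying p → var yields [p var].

e
t
f
p % f
( e ) % f
( t ) % f
( f ) % f
( p ) % f
( var ) % f
( var ) % p % f
( var ) % var % f
( var ) % var % p
( var ) % var % var

[e [t [f [p ( [e [t [f [p var]]]] )] % [f [p var] % [f [p var]]]]]]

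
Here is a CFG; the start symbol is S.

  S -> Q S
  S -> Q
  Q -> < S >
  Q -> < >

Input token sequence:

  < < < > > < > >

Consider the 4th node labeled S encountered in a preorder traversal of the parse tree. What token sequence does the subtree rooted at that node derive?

< >

[S [Q < [S [Q < [S [Q < >]] >] [S [Q < >]]] >]]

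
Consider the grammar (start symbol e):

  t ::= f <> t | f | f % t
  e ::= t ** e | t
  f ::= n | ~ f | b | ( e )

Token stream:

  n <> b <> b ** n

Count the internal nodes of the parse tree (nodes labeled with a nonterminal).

[e [t [f n] <> [t [f b] <> [t [f b]]]] ** [e [t [f n]]]]

10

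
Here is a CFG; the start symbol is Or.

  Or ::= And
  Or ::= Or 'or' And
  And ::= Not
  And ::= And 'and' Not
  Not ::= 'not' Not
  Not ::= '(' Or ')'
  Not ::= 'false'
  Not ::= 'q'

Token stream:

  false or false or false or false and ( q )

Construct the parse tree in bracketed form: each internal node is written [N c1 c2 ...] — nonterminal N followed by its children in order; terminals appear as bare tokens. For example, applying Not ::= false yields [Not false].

[Or [Or [Or [Or [And [Not false]]] or [And [Not false]]] or [And [Not false]]] or [And [And [Not false]] and [Not ( [Or [And [Not q]]] )]]]

Or
Or or And
Or or And or And
Or or And or And or And
And or And or And or And
Not or And or And or And
false or And or And or And
false or Not or And or And
false or false or And or And
false or false or Not or And
false or false or false or And
false or false or false or And and Not
false or false or false or Not and Not
false or false or false or false and Not
false or false or false or false and ( Or )
false or false or false or false and ( And )
false or false or false or false and ( Not )
false or false or false or false and ( q )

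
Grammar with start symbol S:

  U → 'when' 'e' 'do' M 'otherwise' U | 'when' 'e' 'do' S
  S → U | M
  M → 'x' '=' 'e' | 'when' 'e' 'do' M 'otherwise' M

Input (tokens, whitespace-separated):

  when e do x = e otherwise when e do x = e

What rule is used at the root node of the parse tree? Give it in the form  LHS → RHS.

S → U

[S [U when e do [M x = e] otherwise [U when e do [S [M x = e]]]]]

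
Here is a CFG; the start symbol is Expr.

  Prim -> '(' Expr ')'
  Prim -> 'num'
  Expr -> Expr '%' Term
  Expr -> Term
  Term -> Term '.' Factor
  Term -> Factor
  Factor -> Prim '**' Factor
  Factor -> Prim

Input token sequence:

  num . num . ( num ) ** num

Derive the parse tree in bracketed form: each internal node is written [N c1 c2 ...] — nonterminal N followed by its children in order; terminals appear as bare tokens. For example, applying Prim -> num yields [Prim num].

Expr
Term
Term . Factor
Term . Factor . Factor
Factor . Factor . Factor
Prim . Factor . Factor
num . Factor . Factor
num . Prim . Factor
num . num . Factor
num . num . Prim ** Factor
num . num . ( Expr ) ** Factor
num . num . ( Term ) ** Factor
num . num . ( Factor ) ** Factor
num . num . ( Prim ) ** Factor
num . num . ( num ) ** Factor
num . num . ( num ) ** Prim
num . num . ( num ) ** num

[Expr [Term [Term [Term [Factor [Prim num]]] . [Factor [Prim num]]] . [Factor [Prim ( [Expr [Term [Factor [Prim num]]]] )] ** [Factor [Prim num]]]]]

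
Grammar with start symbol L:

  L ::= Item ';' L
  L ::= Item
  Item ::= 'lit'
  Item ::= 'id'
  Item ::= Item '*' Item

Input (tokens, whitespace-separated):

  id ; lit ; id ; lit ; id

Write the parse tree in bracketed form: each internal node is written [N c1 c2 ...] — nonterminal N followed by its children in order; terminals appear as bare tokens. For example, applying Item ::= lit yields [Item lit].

[L [Item id] ; [L [Item lit] ; [L [Item id] ; [L [Item lit] ; [L [Item id]]]]]]

L
Item ; L
id ; L
id ; Item ; L
id ; lit ; L
id ; lit ; Item ; L
id ; lit ; id ; L
id ; lit ; id ; Item ; L
id ; lit ; id ; lit ; L
id ; lit ; id ; lit ; Item
id ; lit ; id ; lit ; id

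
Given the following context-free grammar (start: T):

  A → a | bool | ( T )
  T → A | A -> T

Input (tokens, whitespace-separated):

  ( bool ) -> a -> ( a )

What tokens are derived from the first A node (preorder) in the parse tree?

( bool )

[T [A ( [T [A bool]] )] -> [T [A a] -> [T [A ( [T [A a]] )]]]]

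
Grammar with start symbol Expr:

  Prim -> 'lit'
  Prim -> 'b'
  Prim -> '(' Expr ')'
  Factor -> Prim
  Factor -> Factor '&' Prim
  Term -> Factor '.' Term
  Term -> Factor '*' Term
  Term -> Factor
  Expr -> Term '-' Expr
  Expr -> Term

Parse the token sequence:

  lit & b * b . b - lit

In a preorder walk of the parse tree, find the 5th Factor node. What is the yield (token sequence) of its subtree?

lit

[Expr [Term [Factor [Factor [Prim lit]] & [Prim b]] * [Term [Factor [Prim b]] . [Term [Factor [Prim b]]]]] - [Expr [Term [Factor [Prim lit]]]]]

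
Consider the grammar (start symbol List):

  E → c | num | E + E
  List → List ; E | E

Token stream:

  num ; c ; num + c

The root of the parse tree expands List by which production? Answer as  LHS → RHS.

[List [List [List [E num]] ; [E c]] ; [E [E num] + [E c]]]

List → List ; E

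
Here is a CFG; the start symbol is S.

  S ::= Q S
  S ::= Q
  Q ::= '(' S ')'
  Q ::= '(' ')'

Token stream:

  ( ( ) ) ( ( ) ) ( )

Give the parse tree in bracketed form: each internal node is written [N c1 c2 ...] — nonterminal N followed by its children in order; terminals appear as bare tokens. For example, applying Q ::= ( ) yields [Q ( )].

S
Q S
( S ) S
( Q ) S
( ( ) ) S
( ( ) ) Q S
( ( ) ) ( S ) S
( ( ) ) ( Q ) S
( ( ) ) ( ( ) ) S
( ( ) ) ( ( ) ) Q
( ( ) ) ( ( ) ) ( )

[S [Q ( [S [Q ( )]] )] [S [Q ( [S [Q ( )]] )] [S [Q ( )]]]]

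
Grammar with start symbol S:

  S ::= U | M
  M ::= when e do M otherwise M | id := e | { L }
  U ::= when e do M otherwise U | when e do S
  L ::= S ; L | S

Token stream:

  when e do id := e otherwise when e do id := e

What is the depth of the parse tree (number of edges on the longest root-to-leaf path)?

5

[S [U when e do [M id := e] otherwise [U when e do [S [M id := e]]]]]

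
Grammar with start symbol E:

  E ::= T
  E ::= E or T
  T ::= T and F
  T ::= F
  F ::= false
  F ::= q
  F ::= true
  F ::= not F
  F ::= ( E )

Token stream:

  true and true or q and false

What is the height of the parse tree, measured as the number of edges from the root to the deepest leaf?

[E [E [T [T [F true]] and [F true]]] or [T [T [F q]] and [F false]]]

5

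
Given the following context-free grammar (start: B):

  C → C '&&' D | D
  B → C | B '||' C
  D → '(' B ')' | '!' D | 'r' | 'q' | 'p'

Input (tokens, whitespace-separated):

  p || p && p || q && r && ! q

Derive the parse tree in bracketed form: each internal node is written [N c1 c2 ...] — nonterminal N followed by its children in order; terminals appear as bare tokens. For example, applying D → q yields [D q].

B
B || C
B || C || C
C || C || C
D || C || C
p || C || C
p || C && D || C
p || D && D || C
p || p && D || C
p || p && p || C
p || p && p || C && D
p || p && p || C && D && D
p || p && p || D && D && D
p || p && p || q && D && D
p || p && p || q && r && D
p || p && p || q && r && ! D
p || p && p || q && r && ! q

[B [B [B [C [D p]]] || [C [C [D p]] && [D p]]] || [C [C [C [D q]] && [D r]] && [D ! [D q]]]]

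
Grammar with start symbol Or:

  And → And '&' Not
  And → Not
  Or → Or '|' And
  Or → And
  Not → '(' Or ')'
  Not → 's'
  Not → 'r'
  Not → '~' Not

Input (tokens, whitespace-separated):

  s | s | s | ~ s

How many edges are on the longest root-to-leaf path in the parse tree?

6

[Or [Or [Or [Or [And [Not s]]] | [And [Not s]]] | [And [Not s]]] | [And [Not ~ [Not s]]]]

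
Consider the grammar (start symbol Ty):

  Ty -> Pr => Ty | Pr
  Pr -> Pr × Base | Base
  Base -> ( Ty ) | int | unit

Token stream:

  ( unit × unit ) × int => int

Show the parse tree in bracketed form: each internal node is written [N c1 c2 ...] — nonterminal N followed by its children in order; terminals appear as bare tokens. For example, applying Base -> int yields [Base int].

Ty
Pr => Ty
Pr × Base => Ty
Base × Base => Ty
( Ty ) × Base => Ty
( Pr ) × Base => Ty
( Pr × Base ) × Base => Ty
( Base × Base ) × Base => Ty
( unit × Base ) × Base => Ty
( unit × unit ) × Base => Ty
( unit × unit ) × int => Ty
( unit × unit ) × int => Pr
( unit × unit ) × int => Base
( unit × unit ) × int => int

[Ty [Pr [Pr [Base ( [Ty [Pr [Pr [Base unit]] × [Base unit]]] )]] × [Base int]] => [Ty [Pr [Base int]]]]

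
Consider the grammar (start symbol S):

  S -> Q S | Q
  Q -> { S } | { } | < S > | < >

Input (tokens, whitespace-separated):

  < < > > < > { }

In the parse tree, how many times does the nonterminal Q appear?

[S [Q < [S [Q < >]] >] [S [Q < >] [S [Q { }]]]]

4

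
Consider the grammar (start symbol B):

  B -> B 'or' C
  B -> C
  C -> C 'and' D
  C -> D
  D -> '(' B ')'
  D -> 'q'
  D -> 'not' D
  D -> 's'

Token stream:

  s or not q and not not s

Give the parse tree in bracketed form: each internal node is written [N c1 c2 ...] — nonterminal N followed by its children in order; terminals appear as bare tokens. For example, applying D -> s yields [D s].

[B [B [C [D s]]] or [C [C [D not [D q]]] and [D not [D not [D s]]]]]

B
B or C
C or C
D or C
s or C
s or C and D
s or D and D
s or not D and D
s or not q and D
s or not q and not D
s or not q and not not D
s or not q and not not s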